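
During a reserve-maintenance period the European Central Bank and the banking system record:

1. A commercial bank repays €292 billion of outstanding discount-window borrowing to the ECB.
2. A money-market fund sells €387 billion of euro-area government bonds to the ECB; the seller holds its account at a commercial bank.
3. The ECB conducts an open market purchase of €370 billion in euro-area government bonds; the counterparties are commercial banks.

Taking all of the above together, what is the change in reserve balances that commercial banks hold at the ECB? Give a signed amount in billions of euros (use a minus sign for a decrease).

+€465 billion

Discount-window repayment €292 billion: repayment is debited from reserves → −€292B.
Asset purchase (from non-banks) €387 billion: the ECB pays by crediting reserve accounts → +€387B.
OMO purchase (from banks) €370 billion: the ECB pays by crediting reserve accounts → +€370B.
Net: −292 + 387 + 370 = +€465 billion.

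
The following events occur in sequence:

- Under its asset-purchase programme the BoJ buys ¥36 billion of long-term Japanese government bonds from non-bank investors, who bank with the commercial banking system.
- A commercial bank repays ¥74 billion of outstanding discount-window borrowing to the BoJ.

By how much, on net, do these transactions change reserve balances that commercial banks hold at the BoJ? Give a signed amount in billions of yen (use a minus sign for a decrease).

BoJ balance sheet:
  Assets:      Securities +¥36B, Loans to banks −¥74B
  Liabilities: Bank reserves −¥38B
So the change in reserve balances that commercial banks hold at the BoJ is -¥38 billion.

-¥38 billion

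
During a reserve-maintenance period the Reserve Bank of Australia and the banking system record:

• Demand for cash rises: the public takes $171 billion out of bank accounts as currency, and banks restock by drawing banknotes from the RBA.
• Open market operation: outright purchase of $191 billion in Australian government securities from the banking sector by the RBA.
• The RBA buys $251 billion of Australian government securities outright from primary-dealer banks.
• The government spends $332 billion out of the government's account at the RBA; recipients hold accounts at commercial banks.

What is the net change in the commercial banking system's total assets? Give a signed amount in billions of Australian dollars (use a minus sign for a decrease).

+$161 billion

RBA balance sheet:
  Assets:      Securities +$442B
  Liabilities: Bank reserves +$603B, Currency in circulation +$171B, Government deposits −$332B
Commercial banking system:
  Assets:      Reserves at CB +$603B, Securities −$442B
  Liabilities: Checkable deposits +$161B
Change in total bank assets = +$161 billion.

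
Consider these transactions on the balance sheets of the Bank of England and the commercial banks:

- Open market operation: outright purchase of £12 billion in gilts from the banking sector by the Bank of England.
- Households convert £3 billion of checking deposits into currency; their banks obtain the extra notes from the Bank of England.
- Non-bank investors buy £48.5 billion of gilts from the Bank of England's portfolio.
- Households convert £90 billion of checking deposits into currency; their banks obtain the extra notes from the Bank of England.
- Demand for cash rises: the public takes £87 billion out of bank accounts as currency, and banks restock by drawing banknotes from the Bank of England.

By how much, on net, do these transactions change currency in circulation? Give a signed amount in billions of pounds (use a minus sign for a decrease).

Bank of England balance sheet:
  Assets:      Securities −£36.5B
  Liabilities: Bank reserves −£216.5B, Currency in circulation +£180B
So the change in currency in circulation is +£180 billion.

+£180 billion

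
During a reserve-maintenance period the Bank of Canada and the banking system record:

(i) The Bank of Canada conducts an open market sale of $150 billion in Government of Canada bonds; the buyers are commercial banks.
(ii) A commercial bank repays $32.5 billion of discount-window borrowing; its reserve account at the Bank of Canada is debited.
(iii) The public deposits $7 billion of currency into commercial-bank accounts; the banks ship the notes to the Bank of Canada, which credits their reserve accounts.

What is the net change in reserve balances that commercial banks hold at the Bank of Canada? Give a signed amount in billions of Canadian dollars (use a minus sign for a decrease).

Bank of Canada balance sheet:
  Assets:      Securities −$150B, Loans to banks −$32.5B
  Liabilities: Bank reserves −$175.5B, Currency in circulation −$7B
So the change in reserve balances that commercial banks hold at the Bank of Canada is -$175.5 billion.

-$175.5 billion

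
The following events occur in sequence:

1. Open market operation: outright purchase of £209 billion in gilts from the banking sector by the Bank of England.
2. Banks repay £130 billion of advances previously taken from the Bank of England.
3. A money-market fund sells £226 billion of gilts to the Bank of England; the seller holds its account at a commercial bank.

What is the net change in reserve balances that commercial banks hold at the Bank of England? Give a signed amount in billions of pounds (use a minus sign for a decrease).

+£305 billion

OMO purchase (from banks) £209 billion: the Bank of England pays by crediting reserve accounts → +£209B.
Discount-window repayment £130 billion: repayment is debited from reserves → −£130B.
Asset purchase (from non-banks) £226 billion: the Bank of England pays by crediting reserve accounts → +£226B.
Net: 209 − 130 + 226 = +£305 billion.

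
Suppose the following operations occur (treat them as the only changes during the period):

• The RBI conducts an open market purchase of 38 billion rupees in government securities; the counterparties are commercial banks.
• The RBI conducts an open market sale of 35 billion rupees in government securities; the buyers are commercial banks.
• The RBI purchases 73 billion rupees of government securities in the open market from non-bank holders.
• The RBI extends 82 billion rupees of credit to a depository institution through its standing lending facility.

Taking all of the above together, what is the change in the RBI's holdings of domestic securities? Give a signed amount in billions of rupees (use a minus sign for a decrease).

RBI balance sheet:
  Assets:      Securities +76B, Loans to banks +82B
  Liabilities: Bank reserves +158B
Commercial banking system:
  Assets:      Reserves at CB +158B, Securities −3B
  Liabilities: Checkable deposits +73B, Borrowings from CB +82B
So the change in the RBI's holdings of domestic securities is +76 billion.

+76 billion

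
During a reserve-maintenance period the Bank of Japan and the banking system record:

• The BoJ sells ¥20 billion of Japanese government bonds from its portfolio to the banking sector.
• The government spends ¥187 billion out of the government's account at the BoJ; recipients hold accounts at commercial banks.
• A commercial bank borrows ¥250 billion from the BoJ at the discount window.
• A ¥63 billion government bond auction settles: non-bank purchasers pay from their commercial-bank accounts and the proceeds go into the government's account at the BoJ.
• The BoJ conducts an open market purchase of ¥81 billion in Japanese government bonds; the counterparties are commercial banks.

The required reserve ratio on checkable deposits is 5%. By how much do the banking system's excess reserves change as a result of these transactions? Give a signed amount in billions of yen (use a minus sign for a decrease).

+¥428.8 billion

OMO sale (to banks) ¥20 billion: reserves −¥20B, deposits 0.
Government spending ¥187 billion: reserves +¥187B, deposits +¥187B.
Discount-window loan ¥250 billion: reserves +¥250B, deposits 0.
Government account inflow ¥63 billion: reserves −¥63B, deposits −¥63B.
OMO purchase (from banks) ¥81 billion: reserves +¥81B, deposits 0.
Totals: Δreserves = +¥435B, Δdeposits = +¥124B.
Δrequired reserves = 5% × +¥124B = +¥6.2B.
Δexcess reserves = Δreserves − Δrequired = +¥435B − (+¥6.2B) = +¥428.8 billion.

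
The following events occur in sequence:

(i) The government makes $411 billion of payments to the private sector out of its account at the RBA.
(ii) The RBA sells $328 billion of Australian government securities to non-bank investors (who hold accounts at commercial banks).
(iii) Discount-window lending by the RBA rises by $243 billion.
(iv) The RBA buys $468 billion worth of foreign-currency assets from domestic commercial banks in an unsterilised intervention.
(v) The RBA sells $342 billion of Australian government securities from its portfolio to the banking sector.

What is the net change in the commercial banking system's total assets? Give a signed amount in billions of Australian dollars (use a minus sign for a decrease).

RBA balance sheet:
  Assets:      Securities −$670B, Loans to banks +$243B, Foreign assets +$468B
  Liabilities: Bank reserves +$452B, Government deposits −$411B
Commercial banking system:
  Assets:      Reserves at CB +$452B, Securities +$342B, Foreign assets −$468B
  Liabilities: Checkable deposits +$83B, Borrowings from CB +$243B
Change in total bank assets = +$326 billion.

+$326 billion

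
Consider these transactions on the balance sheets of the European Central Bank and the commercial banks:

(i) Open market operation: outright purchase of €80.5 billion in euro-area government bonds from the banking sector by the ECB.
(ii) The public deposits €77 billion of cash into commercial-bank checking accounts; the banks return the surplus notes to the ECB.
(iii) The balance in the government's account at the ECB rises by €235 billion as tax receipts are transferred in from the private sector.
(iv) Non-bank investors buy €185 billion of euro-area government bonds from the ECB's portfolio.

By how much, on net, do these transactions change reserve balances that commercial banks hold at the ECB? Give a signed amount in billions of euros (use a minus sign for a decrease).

ECB balance sheet:
  Assets:      Securities −€104.5B
  Liabilities: Bank reserves −€262.5B, Currency in circulation −€77B, Government deposits +€235B
So the change in reserve balances that commercial banks hold at the ECB is -€262.5 billion.

-€262.5 billion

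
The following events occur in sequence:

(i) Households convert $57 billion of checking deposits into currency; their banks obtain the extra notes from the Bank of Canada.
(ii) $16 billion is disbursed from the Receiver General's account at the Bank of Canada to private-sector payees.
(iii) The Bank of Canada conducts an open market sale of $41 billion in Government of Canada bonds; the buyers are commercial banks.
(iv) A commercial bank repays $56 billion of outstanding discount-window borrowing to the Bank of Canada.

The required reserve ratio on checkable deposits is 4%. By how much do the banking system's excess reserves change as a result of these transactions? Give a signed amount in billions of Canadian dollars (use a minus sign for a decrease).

-$136.36 billion

Currency withdrawal $57 billion: reserves −$57B, deposits −$57B.
Government spending $16 billion: reserves +$16B, deposits +$16B.
OMO sale (to banks) $41 billion: reserves −$41B, deposits 0.
Discount-window repayment $56 billion: reserves −$56B, deposits 0.
Totals: Δreserves = −$138B, Δdeposits = −$41B.
Δrequired reserves = 4% × −$41B = −$1.64B.
Δexcess reserves = Δreserves − Δrequired = −$138B − (−$1.64B) = -$136.36 billion.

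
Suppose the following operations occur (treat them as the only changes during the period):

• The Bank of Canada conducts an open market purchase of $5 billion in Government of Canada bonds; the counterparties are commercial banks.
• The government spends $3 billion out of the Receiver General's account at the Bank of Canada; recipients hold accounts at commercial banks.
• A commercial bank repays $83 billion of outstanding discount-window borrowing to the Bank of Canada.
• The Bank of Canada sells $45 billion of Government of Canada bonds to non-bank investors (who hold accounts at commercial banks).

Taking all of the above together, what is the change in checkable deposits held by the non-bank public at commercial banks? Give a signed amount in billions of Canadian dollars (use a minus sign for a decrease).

OMO purchase (from banks) $5 billion: the counterparty is a bank, so public deposits are unchanged → 0.
Government spending $3 billion: non-bank counterparties' bank balances rise → +$3B.
Discount-window repayment $83 billion: the counterparty is a bank, so public deposits are unchanged → 0.
Asset sale (to non-banks) $45 billion: non-bank counterparties' bank balances fall → −$45B.
Net: 0 + 3 + 0 − 45 = -$42 billion.

-$42 billion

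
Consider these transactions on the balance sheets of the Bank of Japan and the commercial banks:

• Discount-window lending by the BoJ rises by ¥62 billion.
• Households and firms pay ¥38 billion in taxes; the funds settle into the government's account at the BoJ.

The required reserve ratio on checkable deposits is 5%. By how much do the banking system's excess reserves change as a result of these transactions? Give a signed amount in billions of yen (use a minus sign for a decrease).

Discount-window loan ¥62 billion: reserves +¥62B, deposits 0.
Government account inflow ¥38 billion: reserves −¥38B, deposits −¥38B.
Totals: Δreserves = +¥24B, Δdeposits = −¥38B.
Δrequired reserves = 5% × −¥38B = −¥1.9B.
Δexcess reserves = Δreserves − Δrequired = +¥24B − (−¥1.9B) = +¥25.9 billion.

+¥25.9 billion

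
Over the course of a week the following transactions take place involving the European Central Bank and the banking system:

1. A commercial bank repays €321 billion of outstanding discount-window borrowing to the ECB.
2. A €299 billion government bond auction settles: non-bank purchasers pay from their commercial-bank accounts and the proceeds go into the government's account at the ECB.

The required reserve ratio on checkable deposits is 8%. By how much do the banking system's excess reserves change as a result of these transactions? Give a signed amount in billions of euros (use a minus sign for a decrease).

Discount-window repayment €321 billion: reserves −€321B, deposits 0.
Government account inflow €299 billion: reserves −€299B, deposits −€299B.
Totals: Δreserves = −€620B, Δdeposits = −€299B.
Δrequired reserves = 8% × −€299B = −€23.92B.
Δexcess reserves = Δreserves − Δrequired = −€620B − (−€23.92B) = -€596.08 billion.

-€596.08 billion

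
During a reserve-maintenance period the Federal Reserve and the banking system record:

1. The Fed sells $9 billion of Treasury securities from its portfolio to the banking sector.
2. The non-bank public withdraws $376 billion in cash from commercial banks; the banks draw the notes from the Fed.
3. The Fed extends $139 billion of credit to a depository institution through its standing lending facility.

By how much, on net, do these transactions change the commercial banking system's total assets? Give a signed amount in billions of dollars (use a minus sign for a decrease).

Fed balance sheet:
  Assets:      Securities −$9B, Loans to banks +$139B
  Liabilities: Bank reserves −$246B, Currency in circulation +$376B
Commercial banking system:
  Assets:      Reserves at CB −$246B, Securities +$9B
  Liabilities: Checkable deposits −$376B, Borrowings from CB +$139B
Change in total bank assets = -$237 billion.

-$237 billion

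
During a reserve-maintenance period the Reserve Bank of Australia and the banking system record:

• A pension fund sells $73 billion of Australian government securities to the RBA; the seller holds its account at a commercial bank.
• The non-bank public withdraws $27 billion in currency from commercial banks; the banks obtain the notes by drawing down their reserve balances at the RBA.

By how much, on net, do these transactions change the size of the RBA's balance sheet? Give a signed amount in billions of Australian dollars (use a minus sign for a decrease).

RBA balance sheet:
  Assets:      Securities +$73B
  Liabilities: Bank reserves +$46B, Currency in circulation +$27B
Change in total RBA assets = +$73 billion.

+$73 billion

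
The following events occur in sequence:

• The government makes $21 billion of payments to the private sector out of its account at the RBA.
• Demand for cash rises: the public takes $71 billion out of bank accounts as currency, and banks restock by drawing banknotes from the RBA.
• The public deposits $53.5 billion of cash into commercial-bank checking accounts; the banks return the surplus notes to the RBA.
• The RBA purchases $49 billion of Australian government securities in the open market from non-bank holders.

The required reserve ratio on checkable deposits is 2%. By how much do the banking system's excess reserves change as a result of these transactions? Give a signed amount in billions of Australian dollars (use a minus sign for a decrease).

+$51.45 billion

Government spending $21 billion: reserves +$21B, deposits +$21B.
Currency withdrawal $71 billion: reserves −$71B, deposits −$71B.
Currency deposit $53.5 billion: reserves +$53.5B, deposits +$53.5B.
Asset purchase (from non-banks) $49 billion: reserves +$49B, deposits +$49B.
Totals: Δreserves = +$52.5B, Δdeposits = +$52.5B.
Δrequired reserves = 2% × +$52.5B = +$1.05B.
Δexcess reserves = Δreserves − Δrequired = +$52.5B − (+$1.05B) = +$51.45 billion.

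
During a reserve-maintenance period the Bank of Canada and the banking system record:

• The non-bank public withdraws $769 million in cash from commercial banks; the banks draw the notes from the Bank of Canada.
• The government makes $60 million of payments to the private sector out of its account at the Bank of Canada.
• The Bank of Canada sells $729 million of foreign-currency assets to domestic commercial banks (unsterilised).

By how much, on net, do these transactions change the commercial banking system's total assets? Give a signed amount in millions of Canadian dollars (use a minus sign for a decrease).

-$709 million

Currency withdrawal $769 million: bank balance sheets shrink → −$769M.
Government spending $60 million: bank balance sheets expand → +$60M.
FX sale $729 million: just an asset swap on bank balance sheets → 0.
Net: −769 + 60 + 0 = -$709 million.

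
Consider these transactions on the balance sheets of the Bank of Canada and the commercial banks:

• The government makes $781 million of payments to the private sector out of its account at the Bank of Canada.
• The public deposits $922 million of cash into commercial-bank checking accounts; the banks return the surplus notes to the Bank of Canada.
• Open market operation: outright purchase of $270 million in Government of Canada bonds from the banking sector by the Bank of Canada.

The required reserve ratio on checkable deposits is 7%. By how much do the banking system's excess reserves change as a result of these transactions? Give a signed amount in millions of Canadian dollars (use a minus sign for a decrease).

+$1853.79 million

Government spending $781 million: reserves +$781M, deposits +$781M.
Currency deposit $922 million: reserves +$922M, deposits +$922M.
OMO purchase (from banks) $270 million: reserves +$270M, deposits 0.
Totals: Δreserves = +$1973M, Δdeposits = +$1703M.
Δrequired reserves = 7% × +$1703M = +$119.21M.
Δexcess reserves = Δreserves − Δrequired = +$1973M − (+$119.21M) = +$1853.79 million.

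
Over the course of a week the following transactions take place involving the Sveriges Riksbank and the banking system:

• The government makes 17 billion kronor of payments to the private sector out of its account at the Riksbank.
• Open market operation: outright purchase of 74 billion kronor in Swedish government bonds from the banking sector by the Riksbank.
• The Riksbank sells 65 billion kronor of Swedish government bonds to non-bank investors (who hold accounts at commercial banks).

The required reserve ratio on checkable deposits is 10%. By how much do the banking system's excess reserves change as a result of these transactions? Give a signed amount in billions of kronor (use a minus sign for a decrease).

+30.8 billion

Government spending 17 billion kronor: reserves +17B, deposits +17B.
OMO purchase (from banks) 74 billion kronor: reserves +74B, deposits 0.
Asset sale (to non-banks) 65 billion kronor: reserves −65B, deposits −65B.
Totals: Δreserves = +26B, Δdeposits = −48B.
Δrequired reserves = 10% × −48B = −4.8B.
Δexcess reserves = Δreserves − Δrequired = +26B − (−4.8B) = +30.8 billion.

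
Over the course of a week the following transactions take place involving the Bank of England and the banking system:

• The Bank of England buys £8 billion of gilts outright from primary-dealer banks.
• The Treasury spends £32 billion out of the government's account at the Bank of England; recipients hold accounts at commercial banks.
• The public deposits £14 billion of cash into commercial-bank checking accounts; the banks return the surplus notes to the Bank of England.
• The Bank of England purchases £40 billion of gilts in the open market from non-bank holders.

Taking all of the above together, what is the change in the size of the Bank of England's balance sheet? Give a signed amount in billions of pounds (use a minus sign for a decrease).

+£48 billion

Bank of England balance sheet:
  Assets:      Securities +£48B
  Liabilities: Bank reserves +£94B, Currency in circulation −£14B, Government deposits −£32B
Commercial banking system:
  Assets:      Reserves at CB +£94B, Securities −£8B
  Liabilities: Checkable deposits +£86B
Change in total Bank of England assets = +£48 billion.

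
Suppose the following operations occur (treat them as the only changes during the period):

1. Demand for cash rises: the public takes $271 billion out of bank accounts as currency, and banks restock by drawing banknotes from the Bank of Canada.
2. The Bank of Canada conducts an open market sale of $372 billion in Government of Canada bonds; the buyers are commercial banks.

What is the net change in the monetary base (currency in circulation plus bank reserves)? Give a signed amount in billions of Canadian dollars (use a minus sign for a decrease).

Bank of Canada balance sheet:
  Assets:      Securities −$372B
  Liabilities: Bank reserves −$643B, Currency in circulation +$271B
Monetary base = currency + reserves: +$271B + (−$643B) = -$372 billion.

-$372 billion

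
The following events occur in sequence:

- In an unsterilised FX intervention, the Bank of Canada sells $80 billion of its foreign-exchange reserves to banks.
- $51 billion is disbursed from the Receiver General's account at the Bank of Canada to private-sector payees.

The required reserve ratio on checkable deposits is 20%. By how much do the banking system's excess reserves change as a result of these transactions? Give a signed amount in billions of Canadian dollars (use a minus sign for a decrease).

-$39.2 billion

FX sale $80 billion: reserves −$80B, deposits 0.
Government spending $51 billion: reserves +$51B, deposits +$51B.
Totals: Δreserves = −$29B, Δdeposits = +$51B.
Δrequired reserves = 20% × +$51B = +$10.2B.
Δexcess reserves = Δreserves − Δrequired = −$29B − (+$10.2B) = -$39.2 billion.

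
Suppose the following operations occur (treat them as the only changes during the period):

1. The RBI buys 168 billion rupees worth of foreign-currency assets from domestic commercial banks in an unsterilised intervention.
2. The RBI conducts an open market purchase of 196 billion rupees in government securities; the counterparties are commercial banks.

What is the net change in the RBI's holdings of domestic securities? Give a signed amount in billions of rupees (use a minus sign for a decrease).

+196 billion

RBI balance sheet:
  Assets:      Securities +196B, Foreign assets +168B
  Liabilities: Bank reserves +364B
Commercial banking system:
  Assets:      Reserves at CB +364B, Securities −196B, Foreign assets −168B
  Liabilities: no change
So the change in the RBI's holdings of domestic securities is +196 billion.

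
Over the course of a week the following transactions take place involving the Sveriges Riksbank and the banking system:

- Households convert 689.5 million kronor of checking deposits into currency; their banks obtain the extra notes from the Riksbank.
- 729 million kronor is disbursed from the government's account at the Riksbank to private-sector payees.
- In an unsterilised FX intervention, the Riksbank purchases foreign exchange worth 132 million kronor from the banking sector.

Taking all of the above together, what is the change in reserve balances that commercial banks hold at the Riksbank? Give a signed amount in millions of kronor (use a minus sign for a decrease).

+171.5 million

Currency withdrawal 689.5 million kronor: banks swap reserves for currency → −689.5M.
Government spending 729 million kronor: government payments flow into bank reserve accounts → +729M.
FX purchase 132 million kronor: the Riksbank pays by crediting reserve accounts → +132M.
Net: −689.5 + 729 + 132 = +171.5 million.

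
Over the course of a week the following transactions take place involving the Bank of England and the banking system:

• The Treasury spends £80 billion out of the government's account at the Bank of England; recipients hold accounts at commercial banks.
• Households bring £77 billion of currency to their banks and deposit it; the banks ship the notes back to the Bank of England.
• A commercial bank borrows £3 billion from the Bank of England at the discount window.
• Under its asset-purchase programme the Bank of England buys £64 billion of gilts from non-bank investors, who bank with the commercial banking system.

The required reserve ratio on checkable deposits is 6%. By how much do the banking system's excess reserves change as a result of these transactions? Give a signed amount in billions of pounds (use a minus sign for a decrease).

+£210.74 billion

Government spending £80 billion: reserves +£80B, deposits +£80B.
Currency deposit £77 billion: reserves +£77B, deposits +£77B.
Discount-window loan £3 billion: reserves +£3B, deposits 0.
Asset purchase (from non-banks) £64 billion: reserves +£64B, deposits +£64B.
Totals: Δreserves = +£224B, Δdeposits = +£221B.
Δrequired reserves = 6% × +£221B = +£13.26B.
Δexcess reserves = Δreserves − Δrequired = +£224B − (+£13.26B) = +£210.74 billion.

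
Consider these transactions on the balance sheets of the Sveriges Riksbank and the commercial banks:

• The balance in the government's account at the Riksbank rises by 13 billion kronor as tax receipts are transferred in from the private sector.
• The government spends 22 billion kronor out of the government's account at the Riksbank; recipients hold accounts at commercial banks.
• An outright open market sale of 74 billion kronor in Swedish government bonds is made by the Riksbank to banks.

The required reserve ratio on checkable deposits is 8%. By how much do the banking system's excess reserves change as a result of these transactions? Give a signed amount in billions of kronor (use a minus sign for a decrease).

-65.72 billion

Government account inflow 13 billion kronor: reserves −13B, deposits −13B.
Government spending 22 billion kronor: reserves +22B, deposits +22B.
OMO sale (to banks) 74 billion kronor: reserves −74B, deposits 0.
Totals: Δreserves = −65B, Δdeposits = +9B.
Δrequired reserves = 8% × +9B = +0.72B.
Δexcess reserves = Δreserves − Δrequired = −65B − (+0.72B) = -65.72 billion.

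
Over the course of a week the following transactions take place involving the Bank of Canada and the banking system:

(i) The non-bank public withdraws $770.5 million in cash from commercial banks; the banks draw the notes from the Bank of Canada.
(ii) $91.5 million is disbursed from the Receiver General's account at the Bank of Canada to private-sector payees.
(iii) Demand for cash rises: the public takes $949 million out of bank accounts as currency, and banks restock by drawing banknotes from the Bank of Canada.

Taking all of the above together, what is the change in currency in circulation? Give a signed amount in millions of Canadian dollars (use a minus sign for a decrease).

+$1719.5 million

Bank of Canada balance sheet:
  Assets:      no change
  Liabilities: Bank reserves −$1628M, Currency in circulation +$1719.5M, Government deposits −$91.5M
Commercial banking system:
  Assets:      Reserves at CB −$1628M
  Liabilities: Checkable deposits −$1628M
So the change in currency in circulation is +$1719.5 million.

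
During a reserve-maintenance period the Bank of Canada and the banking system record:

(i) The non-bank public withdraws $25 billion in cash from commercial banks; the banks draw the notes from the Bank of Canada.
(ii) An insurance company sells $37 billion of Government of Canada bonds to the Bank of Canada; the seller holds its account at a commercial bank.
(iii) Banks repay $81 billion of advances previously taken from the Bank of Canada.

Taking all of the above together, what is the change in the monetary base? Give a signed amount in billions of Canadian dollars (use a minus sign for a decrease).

Bank of Canada balance sheet:
  Assets:      Securities +$37B, Loans to banks −$81B
  Liabilities: Bank reserves −$69B, Currency in circulation +$25B
Commercial banking system:
  Assets:      Reserves at CB −$69B
  Liabilities: Checkable deposits +$12B, Borrowings from CB −$81B
Monetary base = currency + reserves: +$25B + (−$69B) = -$44 billion.

-$44 billion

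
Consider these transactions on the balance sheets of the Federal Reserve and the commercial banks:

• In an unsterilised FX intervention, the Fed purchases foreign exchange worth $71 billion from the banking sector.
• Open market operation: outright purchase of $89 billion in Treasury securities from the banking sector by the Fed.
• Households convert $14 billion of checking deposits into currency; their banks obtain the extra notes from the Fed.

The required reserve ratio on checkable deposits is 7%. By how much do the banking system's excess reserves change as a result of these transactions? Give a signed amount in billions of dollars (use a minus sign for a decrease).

+$146.98 billion

FX purchase $71 billion: reserves +$71B, deposits 0.
OMO purchase (from banks) $89 billion: reserves +$89B, deposits 0.
Currency withdrawal $14 billion: reserves −$14B, deposits −$14B.
Totals: Δreserves = +$146B, Δdeposits = −$14B.
Δrequired reserves = 7% × −$14B = −$0.98B.
Δexcess reserves = Δreserves − Δrequired = +$146B − (−$0.98B) = +$146.98 billion.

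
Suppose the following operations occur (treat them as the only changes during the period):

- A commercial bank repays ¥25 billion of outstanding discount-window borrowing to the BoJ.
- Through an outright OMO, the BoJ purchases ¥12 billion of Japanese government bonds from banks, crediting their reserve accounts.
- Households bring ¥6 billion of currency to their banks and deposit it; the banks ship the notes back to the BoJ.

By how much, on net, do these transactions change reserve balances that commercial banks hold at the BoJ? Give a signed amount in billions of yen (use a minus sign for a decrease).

Discount-window repayment ¥25 billion: repayment is debited from reserves → −¥25B.
OMO purchase (from banks) ¥12 billion: the BoJ pays by crediting reserve accounts → +¥12B.
Currency deposit ¥6 billion: returned notes are swapped for reserve credit → +¥6B.
Net: −25 + 12 + 6 = -¥7 billion.

-¥7 billion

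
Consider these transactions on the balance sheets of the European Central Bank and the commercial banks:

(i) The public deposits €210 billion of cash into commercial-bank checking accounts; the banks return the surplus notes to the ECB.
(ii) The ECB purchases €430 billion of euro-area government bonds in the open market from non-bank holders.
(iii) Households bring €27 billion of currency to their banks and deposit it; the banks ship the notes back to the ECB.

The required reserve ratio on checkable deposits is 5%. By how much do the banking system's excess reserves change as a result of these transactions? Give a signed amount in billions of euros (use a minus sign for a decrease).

Currency deposit €210 billion: reserves +€210B, deposits +€210B.
Asset purchase (from non-banks) €430 billion: reserves +€430B, deposits +€430B.
Currency deposit €27 billion: reserves +€27B, deposits +€27B.
Totals: Δreserves = +€667B, Δdeposits = +€667B.
Δrequired reserves = 5% × +€667B = +€33.35B.
Δexcess reserves = Δreserves − Δrequired = +€667B − (+€33.35B) = +€633.65 billion.

+€633.65 billion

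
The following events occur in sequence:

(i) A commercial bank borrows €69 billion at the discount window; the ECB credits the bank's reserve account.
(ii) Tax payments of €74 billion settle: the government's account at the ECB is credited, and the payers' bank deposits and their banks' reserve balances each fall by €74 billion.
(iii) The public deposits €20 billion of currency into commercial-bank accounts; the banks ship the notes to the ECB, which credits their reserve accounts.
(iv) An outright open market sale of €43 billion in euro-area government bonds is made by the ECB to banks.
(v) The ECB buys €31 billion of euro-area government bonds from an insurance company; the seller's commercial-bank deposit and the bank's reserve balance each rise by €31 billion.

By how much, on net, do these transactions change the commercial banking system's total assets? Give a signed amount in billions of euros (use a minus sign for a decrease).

ECB balance sheet:
  Assets:      Securities −€12B, Loans to banks +€69B
  Liabilities: Bank reserves +€3B, Currency in circulation −€20B, Government deposits +€74B
Commercial banking system:
  Assets:      Reserves at CB +€3B, Securities +€43B
  Liabilities: Checkable deposits −€23B, Borrowings from CB +€69B
Change in total bank assets = +€46 billion.

+€46 billion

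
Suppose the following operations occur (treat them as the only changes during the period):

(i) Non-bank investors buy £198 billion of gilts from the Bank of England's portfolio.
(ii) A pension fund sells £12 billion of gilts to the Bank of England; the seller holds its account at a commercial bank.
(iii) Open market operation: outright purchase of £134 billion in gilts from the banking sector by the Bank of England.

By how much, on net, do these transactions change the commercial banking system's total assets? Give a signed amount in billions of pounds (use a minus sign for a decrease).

-£186 billion

Asset sale (to non-banks) £198 billion: bank balance sheets shrink → −£198B.
Asset purchase (from non-banks) £12 billion: bank balance sheets expand → +£12B.
OMO purchase (from banks) £134 billion: just an asset swap on bank balance sheets → 0.
Net: −198 + 12 + 0 = -£186 billion.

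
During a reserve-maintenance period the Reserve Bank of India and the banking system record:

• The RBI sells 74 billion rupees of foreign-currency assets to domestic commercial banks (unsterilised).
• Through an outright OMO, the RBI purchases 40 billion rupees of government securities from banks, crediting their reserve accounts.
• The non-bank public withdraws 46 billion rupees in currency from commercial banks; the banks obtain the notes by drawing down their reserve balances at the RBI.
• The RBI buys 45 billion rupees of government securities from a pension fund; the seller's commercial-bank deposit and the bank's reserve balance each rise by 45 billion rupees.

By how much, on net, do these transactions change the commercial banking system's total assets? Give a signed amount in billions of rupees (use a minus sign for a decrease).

RBI balance sheet:
  Assets:      Securities +85B, Foreign assets −74B
  Liabilities: Bank reserves −35B, Currency in circulation +46B
Commercial banking system:
  Assets:      Reserves at CB −35B, Securities −40B, Foreign assets +74B
  Liabilities: Checkable deposits −1B
Change in total bank assets = -1 billion.

-1 billion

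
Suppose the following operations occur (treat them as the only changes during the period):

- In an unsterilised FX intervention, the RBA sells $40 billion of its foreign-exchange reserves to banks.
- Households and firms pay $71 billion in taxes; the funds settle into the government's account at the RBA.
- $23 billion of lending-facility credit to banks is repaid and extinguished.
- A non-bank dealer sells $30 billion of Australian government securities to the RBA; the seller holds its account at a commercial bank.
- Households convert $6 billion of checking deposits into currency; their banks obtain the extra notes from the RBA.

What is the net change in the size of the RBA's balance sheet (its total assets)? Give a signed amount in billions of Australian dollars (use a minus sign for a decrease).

-$33 billion

FX sale $40 billion: an RBA asset is shed → −$40B.
Government account inflow $71 billion: only the composition of liabilities changes → 0.
Discount-window repayment $23 billion: an RBA asset is shed → −$23B.
Asset purchase (from non-banks) $30 billion: an RBA asset is acquired → +$30B.
Currency withdrawal $6 billion: only the composition of liabilities changes → 0.
Net: −40 + 0 − 23 + 30 + 0 = -$33 billion.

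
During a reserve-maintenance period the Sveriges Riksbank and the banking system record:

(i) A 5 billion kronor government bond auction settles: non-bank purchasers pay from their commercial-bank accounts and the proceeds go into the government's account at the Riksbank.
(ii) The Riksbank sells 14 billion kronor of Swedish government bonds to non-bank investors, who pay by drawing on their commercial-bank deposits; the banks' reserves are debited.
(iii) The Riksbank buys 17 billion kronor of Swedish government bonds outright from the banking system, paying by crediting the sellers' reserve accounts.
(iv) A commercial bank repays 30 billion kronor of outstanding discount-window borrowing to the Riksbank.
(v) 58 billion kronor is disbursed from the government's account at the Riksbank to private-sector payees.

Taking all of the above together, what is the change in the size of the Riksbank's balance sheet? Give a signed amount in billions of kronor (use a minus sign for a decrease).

Riksbank balance sheet:
  Assets:      Securities +3B, Loans to banks −30B
  Liabilities: Bank reserves +26B, Government deposits −53B
Commercial banking system:
  Assets:      Reserves at CB +26B, Securities −17B
  Liabilities: Checkable deposits +39B, Borrowings from CB −30B
Change in total Riksbank assets = -27 billion.

-27 billion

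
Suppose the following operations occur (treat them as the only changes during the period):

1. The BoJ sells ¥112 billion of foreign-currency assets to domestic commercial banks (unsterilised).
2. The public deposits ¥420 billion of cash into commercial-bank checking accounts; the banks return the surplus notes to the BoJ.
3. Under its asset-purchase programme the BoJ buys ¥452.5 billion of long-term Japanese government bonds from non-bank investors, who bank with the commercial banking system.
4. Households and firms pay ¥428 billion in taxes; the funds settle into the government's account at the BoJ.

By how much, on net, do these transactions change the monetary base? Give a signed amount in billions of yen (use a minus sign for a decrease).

-¥87.5 billion

FX sale ¥112 billion: BoJ balance sheet contracts → −¥112B.
Currency deposit ¥420 billion: just a shift between currency and reserves — both are base money → 0.
Asset purchase (from non-banks) ¥452.5 billion: BoJ balance sheet expands → +¥452.5B.
Government account inflow ¥428 billion: reserves shift to a non-base liability → −¥428B.
Net: −112 + 0 + 452.5 − 428 = -¥87.5 billion.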